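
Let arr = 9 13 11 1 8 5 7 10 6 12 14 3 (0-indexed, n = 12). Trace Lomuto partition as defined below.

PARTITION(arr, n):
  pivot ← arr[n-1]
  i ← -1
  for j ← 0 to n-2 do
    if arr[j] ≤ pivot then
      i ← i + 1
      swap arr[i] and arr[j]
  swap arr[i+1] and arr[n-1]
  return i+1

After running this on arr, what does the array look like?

1 3 11 9 8 5 7 10 6 12 14 13

pivot = arr[11] = 3; i = -1
j=0: arr[0]=9 > 3 → no swap
j=1: arr[1]=13 > 3 → no swap
j=2: arr[2]=11 > 3 → no swap
j=3: arr[3]=1 ≤ 3 → i=0, swap arr[0],arr[3] → 1 13 11 9 8 5 7 10 6 12 14 3
j=4: arr[4]=8 > 3 → no swap
j=5: arr[5]=5 > 3 → no swap
j=6: arr[6]=7 > 3 → no swap
j=7: arr[7]=10 > 3 → no swap
j=8: arr[8]=6 > 3 → no swap
j=9: arr[9]=12 > 3 → no swap
j=10: arr[10]=14 > 3 → no swap
final swap arr[1],arr[11] → 1 3 11 9 8 5 7 10 6 12 14 13; return 1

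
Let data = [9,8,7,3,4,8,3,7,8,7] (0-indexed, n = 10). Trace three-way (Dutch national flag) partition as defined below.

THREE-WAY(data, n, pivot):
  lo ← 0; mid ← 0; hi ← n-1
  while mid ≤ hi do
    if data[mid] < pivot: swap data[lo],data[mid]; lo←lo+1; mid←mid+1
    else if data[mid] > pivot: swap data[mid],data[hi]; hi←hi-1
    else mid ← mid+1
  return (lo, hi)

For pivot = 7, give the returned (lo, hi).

(3, 5)

lo=0 mid=0 hi=9
9>7: swap(0,9), hi=8 ⇒ [7,8,7,3,4,8,3,7,8,9]
7=7: mid=1
8>7: swap(1,8), hi=7 ⇒ [7,8,7,3,4,8,3,7,8,9]
8>7: swap(1,7), hi=6 ⇒ [7,7,7,3,4,8,3,8,8,9]
7=7: mid=2
7=7: mid=3
3<7: swap(0,3), lo=1 mid=4 ⇒ [3,7,7,7,4,8,3,8,8,9]
4<7: swap(1,4), lo=2 mid=5 ⇒ [3,4,7,7,7,8,3,8,8,9]
8>7: swap(5,6), hi=5 ⇒ [3,4,7,7,7,3,8,8,8,9]
3<7: swap(2,5), lo=3 mid=6 ⇒ [3,4,3,7,7,7,8,8,8,9]
done. lo=3 hi=5; data=[3,4,3,7,7,7,8,8,8,9]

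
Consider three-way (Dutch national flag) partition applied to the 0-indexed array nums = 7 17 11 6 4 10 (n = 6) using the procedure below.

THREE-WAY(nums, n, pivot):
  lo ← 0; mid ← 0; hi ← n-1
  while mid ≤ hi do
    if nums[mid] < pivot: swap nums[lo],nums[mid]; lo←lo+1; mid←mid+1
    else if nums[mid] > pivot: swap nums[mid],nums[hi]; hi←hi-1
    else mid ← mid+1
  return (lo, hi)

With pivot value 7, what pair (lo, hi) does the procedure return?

(2, 2)

lo=0 mid=0 hi=5
7=7: mid=1
17>7: swap(1,5), hi=4 ⇒ 7 10 11 6 4 17
10>7: swap(1,4), hi=3 ⇒ 7 4 11 6 10 17
4<7: swap(0,1), lo=1 mid=2 ⇒ 4 7 11 6 10 17
11>7: swap(2,3), hi=2 ⇒ 4 7 6 11 10 17
6<7: swap(1,2), lo=2 mid=3 ⇒ 4 6 7 11 10 17
done. lo=2 hi=2; nums=4 6 7 11 10 17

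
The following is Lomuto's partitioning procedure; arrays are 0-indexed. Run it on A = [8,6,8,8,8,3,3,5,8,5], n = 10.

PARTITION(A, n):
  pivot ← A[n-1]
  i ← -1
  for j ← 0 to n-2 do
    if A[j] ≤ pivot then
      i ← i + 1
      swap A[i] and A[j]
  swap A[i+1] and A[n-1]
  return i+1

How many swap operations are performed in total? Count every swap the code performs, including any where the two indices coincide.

4

pivot = A[9] = 5; i = -1
j=0: A[0]=8 > 5 → no swap
j=1: A[1]=6 > 5 → no swap
j=2: A[2]=8 > 5 → no swap
j=3: A[3]=8 > 5 → no swap
j=4: A[4]=8 > 5 → no swap
j=5: A[5]=3 ≤ 5 → i=0, swap A[0],A[5] → [3,6,8,8,8,8,3,5,8,5]
j=6: A[6]=3 ≤ 5 → i=1, swap A[1],A[6] → [3,3,8,8,8,8,6,5,8,5]
j=7: A[7]=5 ≤ 5 → i=2, swap A[2],A[7] → [3,3,5,8,8,8,6,8,8,5]
j=8: A[8]=8 > 5 → no swap
final swap A[3],A[9] → [3,3,5,5,8,8,6,8,8,8]; return 3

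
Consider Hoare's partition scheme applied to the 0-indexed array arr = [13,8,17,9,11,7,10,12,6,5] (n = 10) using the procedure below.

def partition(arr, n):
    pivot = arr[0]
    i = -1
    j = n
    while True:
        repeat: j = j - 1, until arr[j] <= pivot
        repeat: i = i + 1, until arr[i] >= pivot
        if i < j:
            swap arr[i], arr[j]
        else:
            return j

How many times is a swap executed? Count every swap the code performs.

pivot = arr[0] = 13; i = -1, j = 10
j→9 (arr[9]=5≤13), i→0 (arr[0]=13≥13); i<j, swap → [5,8,17,9,11,7,10,12,6,13]
j→8 (arr[8]=6≤13), i→2 (arr[2]=17≥13); i<j, swap → [5,8,6,9,11,7,10,12,17,13]
j→7, i→8; i≥j, return j=7. arr = [5,8,6,9,11,7,10,12,17,13]

2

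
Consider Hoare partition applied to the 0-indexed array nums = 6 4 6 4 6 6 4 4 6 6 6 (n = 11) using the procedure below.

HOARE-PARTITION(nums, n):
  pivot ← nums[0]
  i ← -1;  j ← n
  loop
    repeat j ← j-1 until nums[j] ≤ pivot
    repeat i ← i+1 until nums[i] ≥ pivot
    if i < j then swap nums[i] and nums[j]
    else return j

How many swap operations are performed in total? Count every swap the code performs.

4

pivot=6
j stops at 10 (6), i stops at 0 (6); swap ⇒ 6 4 6 4 6 6 4 4 6 6 6
j stops at 9 (6), i stops at 2 (6); swap ⇒ 6 4 6 4 6 6 4 4 6 6 6
j stops at 8 (6), i stops at 4 (6); swap ⇒ 6 4 6 4 6 6 4 4 6 6 6
j stops at 7 (4), i stops at 5 (6); swap ⇒ 6 4 6 4 6 4 4 6 6 6 6
j stops at 6, i stops at 7; i≥j ⇒ return 6. nums=6 4 6 4 6 4 4 6 6 6 6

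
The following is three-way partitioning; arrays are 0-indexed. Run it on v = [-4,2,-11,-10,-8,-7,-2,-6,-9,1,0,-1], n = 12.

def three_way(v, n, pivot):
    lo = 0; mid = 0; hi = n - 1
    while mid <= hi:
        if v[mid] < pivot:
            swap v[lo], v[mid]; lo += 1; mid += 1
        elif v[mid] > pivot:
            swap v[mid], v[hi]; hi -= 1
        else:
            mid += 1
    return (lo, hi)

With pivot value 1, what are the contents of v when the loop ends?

lo=0 mid=0 hi=11
-4<1: swap(0,0), lo=1 mid=1 ⇒ [-4,2,-11,-10,-8,-7,-2,-6,-9,1,0,-1]
2>1: swap(1,11), hi=10 ⇒ [-4,-1,-11,-10,-8,-7,-2,-6,-9,1,0,2]
-1<1: swap(1,1), lo=2 mid=2 ⇒ [-4,-1,-11,-10,-8,-7,-2,-6,-9,1,0,2]
-11<1: swap(2,2), lo=3 mid=3 ⇒ [-4,-1,-11,-10,-8,-7,-2,-6,-9,1,0,2]
-10<1: swap(3,3), lo=4 mid=4 ⇒ [-4,-1,-11,-10,-8,-7,-2,-6,-9,1,0,2]
-8<1: swap(4,4), lo=5 mid=5 ⇒ [-4,-1,-11,-10,-8,-7,-2,-6,-9,1,0,2]
-7<1: swap(5,5), lo=6 mid=6 ⇒ [-4,-1,-11,-10,-8,-7,-2,-6,-9,1,0,2]
-2<1: swap(6,6), lo=7 mid=7 ⇒ [-4,-1,-11,-10,-8,-7,-2,-6,-9,1,0,2]
-6<1: swap(7,7), lo=8 mid=8 ⇒ [-4,-1,-11,-10,-8,-7,-2,-6,-9,1,0,2]
-9<1: swap(8,8), lo=9 mid=9 ⇒ [-4,-1,-11,-10,-8,-7,-2,-6,-9,1,0,2]
1=1: mid=10
0<1: swap(9,10), lo=10 mid=11 ⇒ [-4,-1,-11,-10,-8,-7,-2,-6,-9,0,1,2]
done. lo=10 hi=10; v=[-4,-1,-11,-10,-8,-7,-2,-6,-9,0,1,2]

[-4,-1,-11,-10,-8,-7,-2,-6,-9,0,1,2]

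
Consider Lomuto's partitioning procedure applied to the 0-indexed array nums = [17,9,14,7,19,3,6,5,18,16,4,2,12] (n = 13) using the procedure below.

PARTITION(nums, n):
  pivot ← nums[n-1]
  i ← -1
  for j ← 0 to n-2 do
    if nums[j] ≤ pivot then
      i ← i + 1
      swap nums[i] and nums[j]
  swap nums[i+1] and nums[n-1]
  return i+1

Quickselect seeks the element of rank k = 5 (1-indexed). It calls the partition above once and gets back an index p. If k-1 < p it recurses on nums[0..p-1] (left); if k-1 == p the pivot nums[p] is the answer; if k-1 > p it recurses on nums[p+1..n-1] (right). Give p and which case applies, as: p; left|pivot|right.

7; left

pivot = nums[12] = 12; i = -1
j=0: nums[0]=17 > 12 → no swap
j=1: nums[1]=9 ≤ 12 → i=0, swap nums[0],nums[1] → [9,17,14,7,19,3,6,5,18,16,4,2,12]
j=2: nums[2]=14 > 12 → no swap
j=3: nums[3]=7 ≤ 12 → i=1, swap nums[1],nums[3] → [9,7,14,17,19,3,6,5,18,16,4,2,12]
j=4: nums[4]=19 > 12 → no swap
j=5: nums[5]=3 ≤ 12 → i=2, swap nums[2],nums[5] → [9,7,3,17,19,14,6,5,18,16,4,2,12]
j=6: nums[6]=6 ≤ 12 → i=3, swap nums[3],nums[6] → [9,7,3,6,19,14,17,5,18,16,4,2,12]
j=7: nums[7]=5 ≤ 12 → i=4, swap nums[4],nums[7] → [9,7,3,6,5,14,17,19,18,16,4,2,12]
j=8: nums[8]=18 > 12 → no swap
j=9: nums[9]=16 > 12 → no swap
j=10: nums[10]=4 ≤ 12 → i=5, swap nums[5],nums[10] → [9,7,3,6,5,4,17,19,18,16,14,2,12]
j=11: nums[11]=2 ≤ 12 → i=6, swap nums[6],nums[11] → [9,7,3,6,5,4,2,19,18,16,14,17,12]
final swap nums[7],nums[12] → [9,7,3,6,5,4,2,12,18,16,14,17,19]; return 7
p = 7; k-1 = 4 < 7 ⇒ left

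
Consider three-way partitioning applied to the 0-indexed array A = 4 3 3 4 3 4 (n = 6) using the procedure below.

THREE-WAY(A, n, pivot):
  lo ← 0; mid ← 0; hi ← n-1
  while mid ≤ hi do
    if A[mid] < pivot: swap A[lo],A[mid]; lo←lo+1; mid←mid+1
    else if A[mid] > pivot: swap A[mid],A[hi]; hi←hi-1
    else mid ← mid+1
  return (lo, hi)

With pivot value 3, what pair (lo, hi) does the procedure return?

pivot = 3; lo=0, mid=0, hi=5
A[mid]=4>3: swap A[0],A[5]; hi=4 → 4 3 3 4 3 4
A[mid]=4>3: swap A[0],A[4]; hi=3 → 3 3 3 4 4 4
A[mid]=3=3: mid=1
A[mid]=3=3: mid=2
A[mid]=3=3: mid=3
A[mid]=4>3: swap A[3],A[3]; hi=2 → 3 3 3 4 4 4
end: lo=0, hi=2; A = 3 3 3 4 4 4

(0, 2)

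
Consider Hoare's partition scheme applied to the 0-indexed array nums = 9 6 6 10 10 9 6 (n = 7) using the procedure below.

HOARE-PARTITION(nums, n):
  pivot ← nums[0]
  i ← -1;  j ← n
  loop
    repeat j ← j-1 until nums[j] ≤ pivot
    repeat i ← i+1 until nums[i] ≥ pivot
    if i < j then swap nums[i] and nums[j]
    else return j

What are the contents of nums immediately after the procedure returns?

pivot = nums[0] = 9; i = -1, j = 7
j→6 (nums[6]=6≤9), i→0 (nums[0]=9≥9); i<j, swap → 6 6 6 10 10 9 9
j→5 (nums[5]=9≤9), i→3 (nums[3]=10≥9); i<j, swap → 6 6 6 9 10 10 9
j→3, i→4; i≥j, return j=3. nums = 6 6 6 9 10 10 9

6 6 6 9 10 10 9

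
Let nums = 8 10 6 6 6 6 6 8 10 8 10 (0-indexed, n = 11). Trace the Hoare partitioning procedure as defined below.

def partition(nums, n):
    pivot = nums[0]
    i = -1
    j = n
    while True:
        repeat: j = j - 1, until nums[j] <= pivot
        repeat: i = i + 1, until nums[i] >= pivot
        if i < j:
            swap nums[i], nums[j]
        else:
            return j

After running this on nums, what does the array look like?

pivot = nums[0] = 8; i = -1, j = 11
j→9 (nums[9]=8≤8), i→0 (nums[0]=8≥8); i<j, swap → 8 10 6 6 6 6 6 8 10 8 10
j→7 (nums[7]=8≤8), i→1 (nums[1]=10≥8); i<j, swap → 8 8 6 6 6 6 6 10 10 8 10
j→6, i→7; i≥j, return j=6. nums = 8 8 6 6 6 6 6 10 10 8 10

8 8 6 6 6 6 6 10 10 8 10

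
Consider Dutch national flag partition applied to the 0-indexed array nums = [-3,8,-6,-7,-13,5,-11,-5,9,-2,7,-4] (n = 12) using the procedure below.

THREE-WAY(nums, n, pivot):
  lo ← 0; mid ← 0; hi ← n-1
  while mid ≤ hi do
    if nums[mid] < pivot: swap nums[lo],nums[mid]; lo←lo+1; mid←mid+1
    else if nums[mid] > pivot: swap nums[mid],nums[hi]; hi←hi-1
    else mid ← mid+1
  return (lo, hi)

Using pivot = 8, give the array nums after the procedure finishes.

[-3,-6,-7,-13,5,-11,-5,-4,-2,7,8,9]

pivot = 8; lo=0, mid=0, hi=11
nums[mid]=-3<8: swap nums[0],nums[0]; lo=1,mid=1 → [-3,8,-6,-7,-13,5,-11,-5,9,-2,7,-4]
nums[mid]=8=8: mid=2
nums[mid]=-6<8: swap nums[1],nums[2]; lo=2,mid=3 → [-3,-6,8,-7,-13,5,-11,-5,9,-2,7,-4]
nums[mid]=-7<8: swap nums[2],nums[3]; lo=3,mid=4 → [-3,-6,-7,8,-13,5,-11,-5,9,-2,7,-4]
nums[mid]=-13<8: swap nums[3],nums[4]; lo=4,mid=5 → [-3,-6,-7,-13,8,5,-11,-5,9,-2,7,-4]
nums[mid]=5<8: swap nums[4],nums[5]; lo=5,mid=6 → [-3,-6,-7,-13,5,8,-11,-5,9,-2,7,-4]
nums[mid]=-11<8: swap nums[5],nums[6]; lo=6,mid=7 → [-3,-6,-7,-13,5,-11,8,-5,9,-2,7,-4]
nums[mid]=-5<8: swap nums[6],nums[7]; lo=7,mid=8 → [-3,-6,-7,-13,5,-11,-5,8,9,-2,7,-4]
nums[mid]=9>8: swap nums[8],nums[11]; hi=10 → [-3,-6,-7,-13,5,-11,-5,8,-4,-2,7,9]
nums[mid]=-4<8: swap nums[7],nums[8]; lo=8,mid=9 → [-3,-6,-7,-13,5,-11,-5,-4,8,-2,7,9]
nums[mid]=-2<8: swap nums[8],nums[9]; lo=9,mid=10 → [-3,-6,-7,-13,5,-11,-5,-4,-2,8,7,9]
nums[mid]=7<8: swap nums[9],nums[10]; lo=10,mid=11 → [-3,-6,-7,-13,5,-11,-5,-4,-2,7,8,9]
end: lo=10, hi=10; nums = [-3,-6,-7,-13,5,-11,-5,-4,-2,7,8,9]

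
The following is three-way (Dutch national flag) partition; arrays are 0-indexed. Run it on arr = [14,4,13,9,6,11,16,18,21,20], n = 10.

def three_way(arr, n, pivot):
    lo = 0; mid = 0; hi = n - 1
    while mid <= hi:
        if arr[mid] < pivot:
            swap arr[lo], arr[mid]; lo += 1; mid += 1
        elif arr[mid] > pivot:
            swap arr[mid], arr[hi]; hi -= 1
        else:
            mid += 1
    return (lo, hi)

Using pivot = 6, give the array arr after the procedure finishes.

[4,6,9,13,11,16,18,21,20,14]

lo=0 mid=0 hi=9
14>6: swap(0,9), hi=8 ⇒ [20,4,13,9,6,11,16,18,21,14]
20>6: swap(0,8), hi=7 ⇒ [21,4,13,9,6,11,16,18,20,14]
21>6: swap(0,7), hi=6 ⇒ [18,4,13,9,6,11,16,21,20,14]
18>6: swap(0,6), hi=5 ⇒ [16,4,13,9,6,11,18,21,20,14]
16>6: swap(0,5), hi=4 ⇒ [11,4,13,9,6,16,18,21,20,14]
11>6: swap(0,4), hi=3 ⇒ [6,4,13,9,11,16,18,21,20,14]
6=6: mid=1
4<6: swap(0,1), lo=1 mid=2 ⇒ [4,6,13,9,11,16,18,21,20,14]
13>6: swap(2,3), hi=2 ⇒ [4,6,9,13,11,16,18,21,20,14]
9>6: swap(2,2), hi=1 ⇒ [4,6,9,13,11,16,18,21,20,14]
done. lo=1 hi=1; arr=[4,6,9,13,11,16,18,21,20,14]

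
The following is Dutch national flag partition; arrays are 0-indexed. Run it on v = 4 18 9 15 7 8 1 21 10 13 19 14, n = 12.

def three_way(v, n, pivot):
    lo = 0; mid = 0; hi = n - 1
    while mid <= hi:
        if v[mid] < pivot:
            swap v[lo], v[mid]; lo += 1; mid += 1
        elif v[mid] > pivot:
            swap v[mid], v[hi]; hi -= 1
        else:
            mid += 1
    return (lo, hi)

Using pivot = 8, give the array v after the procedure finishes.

lo=0 mid=0 hi=11
4<8: swap(0,0), lo=1 mid=1 ⇒ 4 18 9 15 7 8 1 21 10 13 19 14
18>8: swap(1,11), hi=10 ⇒ 4 14 9 15 7 8 1 21 10 13 19 18
14>8: swap(1,10), hi=9 ⇒ 4 19 9 15 7 8 1 21 10 13 14 18
19>8: swap(1,9), hi=8 ⇒ 4 13 9 15 7 8 1 21 10 19 14 18
13>8: swap(1,8), hi=7 ⇒ 4 10 9 15 7 8 1 21 13 19 14 18
10>8: swap(1,7), hi=6 ⇒ 4 21 9 15 7 8 1 10 13 19 14 18
21>8: swap(1,6), hi=5 ⇒ 4 1 9 15 7 8 21 10 13 19 14 18
1<8: swap(1,1), lo=2 mid=2 ⇒ 4 1 9 15 7 8 21 10 13 19 14 18
9>8: swap(2,5), hi=4 ⇒ 4 1 8 15 7 9 21 10 13 19 14 18
8=8: mid=3
15>8: swap(3,4), hi=3 ⇒ 4 1 8 7 15 9 21 10 13 19 14 18
7<8: swap(2,3), lo=3 mid=4 ⇒ 4 1 7 8 15 9 21 10 13 19 14 18
done. lo=3 hi=3; v=4 1 7 8 15 9 21 10 13 19 14 18

4 1 7 8 15 9 21 10 13 19 14 18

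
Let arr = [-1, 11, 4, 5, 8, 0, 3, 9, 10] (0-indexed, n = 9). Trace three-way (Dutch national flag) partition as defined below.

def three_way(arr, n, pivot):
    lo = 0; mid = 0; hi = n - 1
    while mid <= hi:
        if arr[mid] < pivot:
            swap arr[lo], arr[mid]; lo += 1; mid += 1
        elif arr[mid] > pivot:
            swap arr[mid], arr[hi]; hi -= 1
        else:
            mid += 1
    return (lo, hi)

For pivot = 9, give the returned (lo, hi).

(6, 6)

pivot = 9; lo=0, mid=0, hi=8
arr[mid]=-1<9: swap arr[0],arr[0]; lo=1,mid=1 → [-1, 11, 4, 5, 8, 0, 3, 9, 10]
arr[mid]=11>9: swap arr[1],arr[8]; hi=7 → [-1, 10, 4, 5, 8, 0, 3, 9, 11]
arr[mid]=10>9: swap arr[1],arr[7]; hi=6 → [-1, 9, 4, 5, 8, 0, 3, 10, 11]
arr[mid]=9=9: mid=2
arr[mid]=4<9: swap arr[1],arr[2]; lo=2,mid=3 → [-1, 4, 9, 5, 8, 0, 3, 10, 11]
arr[mid]=5<9: swap arr[2],arr[3]; lo=3,mid=4 → [-1, 4, 5, 9, 8, 0, 3, 10, 11]
arr[mid]=8<9: swap arr[3],arr[4]; lo=4,mid=5 → [-1, 4, 5, 8, 9, 0, 3, 10, 11]
arr[mid]=0<9: swap arr[4],arr[5]; lo=5,mid=6 → [-1, 4, 5, 8, 0, 9, 3, 10, 11]
arr[mid]=3<9: swap arr[5],arr[6]; lo=6,mid=7 → [-1, 4, 5, 8, 0, 3, 9, 10, 11]
end: lo=6, hi=6; arr = [-1, 4, 5, 8, 0, 3, 9, 10, 11]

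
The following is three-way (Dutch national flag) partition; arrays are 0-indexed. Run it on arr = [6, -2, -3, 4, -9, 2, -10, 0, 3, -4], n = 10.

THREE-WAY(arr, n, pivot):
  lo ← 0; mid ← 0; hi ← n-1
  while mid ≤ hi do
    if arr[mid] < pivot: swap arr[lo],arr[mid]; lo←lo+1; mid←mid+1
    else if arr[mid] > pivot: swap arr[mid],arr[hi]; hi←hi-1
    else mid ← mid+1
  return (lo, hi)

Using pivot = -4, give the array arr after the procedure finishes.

[-10, -9, -4, 4, 2, -3, 0, 3, -2, 6]

pivot = -4; lo=0, mid=0, hi=9
arr[mid]=6>-4: swap arr[0],arr[9]; hi=8 → [-4, -2, -3, 4, -9, 2, -10, 0, 3, 6]
arr[mid]=-4=-4: mid=1
arr[mid]=-2>-4: swap arr[1],arr[8]; hi=7 → [-4, 3, -3, 4, -9, 2, -10, 0, -2, 6]
arr[mid]=3>-4: swap arr[1],arr[7]; hi=6 → [-4, 0, -3, 4, -9, 2, -10, 3, -2, 6]
arr[mid]=0>-4: swap arr[1],arr[6]; hi=5 → [-4, -10, -3, 4, -9, 2, 0, 3, -2, 6]
arr[mid]=-10<-4: swap arr[0],arr[1]; lo=1,mid=2 → [-10, -4, -3, 4, -9, 2, 0, 3, -2, 6]
arr[mid]=-3>-4: swap arr[2],arr[5]; hi=4 → [-10, -4, 2, 4, -9, -3, 0, 3, -2, 6]
arr[mid]=2>-4: swap arr[2],arr[4]; hi=3 → [-10, -4, -9, 4, 2, -3, 0, 3, -2, 6]
arr[mid]=-9<-4: swap arr[1],arr[2]; lo=2,mid=3 → [-10, -9, -4, 4, 2, -3, 0, 3, -2, 6]
arr[mid]=4>-4: swap arr[3],arr[3]; hi=2 → [-10, -9, -4, 4, 2, -3, 0, 3, -2, 6]
end: lo=2, hi=2; arr = [-10, -9, -4, 4, 2, -3, 0, 3, -2, 6]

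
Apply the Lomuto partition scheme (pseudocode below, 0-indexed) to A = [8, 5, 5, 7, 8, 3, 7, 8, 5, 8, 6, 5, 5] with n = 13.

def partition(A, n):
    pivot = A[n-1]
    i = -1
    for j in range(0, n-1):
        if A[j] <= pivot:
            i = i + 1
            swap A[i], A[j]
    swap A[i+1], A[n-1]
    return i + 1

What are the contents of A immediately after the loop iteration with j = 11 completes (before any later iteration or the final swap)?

[5, 5, 3, 5, 5, 8, 7, 8, 7, 8, 6, 8, 5]

pivot=5, i=-1
j=0: 8>5, skip
j=1: 5≤5, i=0, swap(0,1) ⇒ [5, 8, 5, 7, 8, 3, 7, 8, 5, 8, 6, 5, 5]
j=2: 5≤5, i=1, swap(1,2) ⇒ [5, 5, 8, 7, 8, 3, 7, 8, 5, 8, 6, 5, 5]
j=3: 7>5, skip
j=4: 8>5, skip
j=5: 3≤5, i=2, swap(2,5) ⇒ [5, 5, 3, 7, 8, 8, 7, 8, 5, 8, 6, 5, 5]
j=6: 7>5, skip
j=7: 8>5, skip
j=8: 5≤5, i=3, swap(3,8) ⇒ [5, 5, 3, 5, 8, 8, 7, 8, 7, 8, 6, 5, 5]
j=9: 8>5, skip
j=10: 6>5, skip
j=11: 5≤5, i=4, swap(4,11) ⇒ [5, 5, 3, 5, 5, 8, 7, 8, 7, 8, 6, 8, 5]
(after j=11) A = [5, 5, 3, 5, 5, 8, 7, 8, 7, 8, 6, 8, 5]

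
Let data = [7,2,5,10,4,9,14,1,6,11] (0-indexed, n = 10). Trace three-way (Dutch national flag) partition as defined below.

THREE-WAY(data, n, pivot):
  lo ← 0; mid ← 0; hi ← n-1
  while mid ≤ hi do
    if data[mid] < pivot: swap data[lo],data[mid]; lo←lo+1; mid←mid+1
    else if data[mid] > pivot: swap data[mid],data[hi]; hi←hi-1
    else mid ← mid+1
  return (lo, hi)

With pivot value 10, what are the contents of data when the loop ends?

lo=0 mid=0 hi=9
7<10: swap(0,0), lo=1 mid=1 ⇒ [7,2,5,10,4,9,14,1,6,11]
2<10: swap(1,1), lo=2 mid=2 ⇒ [7,2,5,10,4,9,14,1,6,11]
5<10: swap(2,2), lo=3 mid=3 ⇒ [7,2,5,10,4,9,14,1,6,11]
10=10: mid=4
4<10: swap(3,4), lo=4 mid=5 ⇒ [7,2,5,4,10,9,14,1,6,11]
9<10: swap(4,5), lo=5 mid=6 ⇒ [7,2,5,4,9,10,14,1,6,11]
14>10: swap(6,9), hi=8 ⇒ [7,2,5,4,9,10,11,1,6,14]
11>10: swap(6,8), hi=7 ⇒ [7,2,5,4,9,10,6,1,11,14]
6<10: swap(5,6), lo=6 mid=7 ⇒ [7,2,5,4,9,6,10,1,11,14]
1<10: swap(6,7), lo=7 mid=8 ⇒ [7,2,5,4,9,6,1,10,11,14]
done. lo=7 hi=7; data=[7,2,5,4,9,6,1,10,11,14]

[7,2,5,4,9,6,1,10,11,14]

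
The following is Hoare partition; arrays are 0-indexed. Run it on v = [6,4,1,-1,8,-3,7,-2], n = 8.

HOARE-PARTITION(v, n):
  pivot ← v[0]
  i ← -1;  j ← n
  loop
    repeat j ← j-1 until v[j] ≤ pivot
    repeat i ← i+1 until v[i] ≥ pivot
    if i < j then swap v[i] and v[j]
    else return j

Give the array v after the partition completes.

[-2,4,1,-1,-3,8,7,6]

pivot=6
j stops at 7 (-2), i stops at 0 (6); swap ⇒ [-2,4,1,-1,8,-3,7,6]
j stops at 5 (-3), i stops at 4 (8); swap ⇒ [-2,4,1,-1,-3,8,7,6]
j stops at 4, i stops at 5; i≥j ⇒ return 4. v=[-2,4,1,-1,-3,8,7,6]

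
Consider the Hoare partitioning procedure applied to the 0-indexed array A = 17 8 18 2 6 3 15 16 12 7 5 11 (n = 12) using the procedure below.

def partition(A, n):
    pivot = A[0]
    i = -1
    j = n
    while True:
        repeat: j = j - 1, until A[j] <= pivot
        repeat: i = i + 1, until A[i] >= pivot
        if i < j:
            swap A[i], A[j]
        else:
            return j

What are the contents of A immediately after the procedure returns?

pivot=17
j stops at 11 (11), i stops at 0 (17); swap ⇒ 11 8 18 2 6 3 15 16 12 7 5 17
j stops at 10 (5), i stops at 2 (18); swap ⇒ 11 8 5 2 6 3 15 16 12 7 18 17
j stops at 9, i stops at 10; i≥j ⇒ return 9. A=11 8 5 2 6 3 15 16 12 7 18 17

11 8 5 2 6 3 15 16 12 7 18 17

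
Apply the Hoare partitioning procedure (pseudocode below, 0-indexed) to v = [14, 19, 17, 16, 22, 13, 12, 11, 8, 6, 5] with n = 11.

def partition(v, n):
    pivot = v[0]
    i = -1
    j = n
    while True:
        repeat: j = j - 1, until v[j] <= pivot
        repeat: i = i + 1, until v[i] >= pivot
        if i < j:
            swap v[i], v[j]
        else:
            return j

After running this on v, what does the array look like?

[5, 6, 8, 11, 12, 13, 22, 16, 17, 19, 14]

pivot=14
j stops at 10 (5), i stops at 0 (14); swap ⇒ [5, 19, 17, 16, 22, 13, 12, 11, 8, 6, 14]
j stops at 9 (6), i stops at 1 (19); swap ⇒ [5, 6, 17, 16, 22, 13, 12, 11, 8, 19, 14]
j stops at 8 (8), i stops at 2 (17); swap ⇒ [5, 6, 8, 16, 22, 13, 12, 11, 17, 19, 14]
j stops at 7 (11), i stops at 3 (16); swap ⇒ [5, 6, 8, 11, 22, 13, 12, 16, 17, 19, 14]
j stops at 6 (12), i stops at 4 (22); swap ⇒ [5, 6, 8, 11, 12, 13, 22, 16, 17, 19, 14]
j stops at 5, i stops at 6; i≥j ⇒ return 5. v=[5, 6, 8, 11, 12, 13, 22, 16, 17, 19, 14]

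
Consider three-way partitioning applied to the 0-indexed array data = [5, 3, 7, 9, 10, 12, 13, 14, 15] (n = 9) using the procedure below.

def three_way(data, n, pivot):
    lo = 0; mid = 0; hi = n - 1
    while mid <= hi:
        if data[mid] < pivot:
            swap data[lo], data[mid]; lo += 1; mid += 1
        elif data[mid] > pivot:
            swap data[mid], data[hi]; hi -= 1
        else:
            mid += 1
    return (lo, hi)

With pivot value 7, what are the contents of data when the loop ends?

[5, 3, 7, 10, 12, 13, 14, 15, 9]

lo=0 mid=0 hi=8
5<7: swap(0,0), lo=1 mid=1 ⇒ [5, 3, 7, 9, 10, 12, 13, 14, 15]
3<7: swap(1,1), lo=2 mid=2 ⇒ [5, 3, 7, 9, 10, 12, 13, 14, 15]
7=7: mid=3
9>7: swap(3,8), hi=7 ⇒ [5, 3, 7, 15, 10, 12, 13, 14, 9]
15>7: swap(3,7), hi=6 ⇒ [5, 3, 7, 14, 10, 12, 13, 15, 9]
14>7: swap(3,6), hi=5 ⇒ [5, 3, 7, 13, 10, 12, 14, 15, 9]
13>7: swap(3,5), hi=4 ⇒ [5, 3, 7, 12, 10, 13, 14, 15, 9]
12>7: swap(3,4), hi=3 ⇒ [5, 3, 7, 10, 12, 13, 14, 15, 9]
10>7: swap(3,3), hi=2 ⇒ [5, 3, 7, 10, 12, 13, 14, 15, 9]
done. lo=2 hi=2; data=[5, 3, 7, 10, 12, 13, 14, 15, 9]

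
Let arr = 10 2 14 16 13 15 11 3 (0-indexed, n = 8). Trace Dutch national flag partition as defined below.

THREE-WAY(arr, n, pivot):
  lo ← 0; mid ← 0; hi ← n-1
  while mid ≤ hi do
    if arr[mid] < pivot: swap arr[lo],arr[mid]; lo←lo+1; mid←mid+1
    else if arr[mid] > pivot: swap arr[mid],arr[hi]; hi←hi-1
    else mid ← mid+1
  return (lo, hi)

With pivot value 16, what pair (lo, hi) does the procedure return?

(7, 7)

lo=0 mid=0 hi=7
10<16: swap(0,0), lo=1 mid=1 ⇒ 10 2 14 16 13 15 11 3
2<16: swap(1,1), lo=2 mid=2 ⇒ 10 2 14 16 13 15 11 3
14<16: swap(2,2), lo=3 mid=3 ⇒ 10 2 14 16 13 15 11 3
16=16: mid=4
13<16: swap(3,4), lo=4 mid=5 ⇒ 10 2 14 13 16 15 11 3
15<16: swap(4,5), lo=5 mid=6 ⇒ 10 2 14 13 15 16 11 3
11<16: swap(5,6), lo=6 mid=7 ⇒ 10 2 14 13 15 11 16 3
3<16: swap(6,7), lo=7 mid=8 ⇒ 10 2 14 13 15 11 3 16
done. lo=7 hi=7; arr=10 2 14 13 15 11 3 16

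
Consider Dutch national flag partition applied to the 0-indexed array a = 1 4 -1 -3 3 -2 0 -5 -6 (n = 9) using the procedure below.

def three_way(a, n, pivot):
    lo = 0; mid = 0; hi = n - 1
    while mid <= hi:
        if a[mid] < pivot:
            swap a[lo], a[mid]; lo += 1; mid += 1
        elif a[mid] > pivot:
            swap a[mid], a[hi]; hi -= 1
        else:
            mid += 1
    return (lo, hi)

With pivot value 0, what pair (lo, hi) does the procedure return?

lo=0 mid=0 hi=8
1>0: swap(0,8), hi=7 ⇒ -6 4 -1 -3 3 -2 0 -5 1
-6<0: swap(0,0), lo=1 mid=1 ⇒ -6 4 -1 -3 3 -2 0 -5 1
4>0: swap(1,7), hi=6 ⇒ -6 -5 -1 -3 3 -2 0 4 1
-5<0: swap(1,1), lo=2 mid=2 ⇒ -6 -5 -1 -3 3 -2 0 4 1
-1<0: swap(2,2), lo=3 mid=3 ⇒ -6 -5 -1 -3 3 -2 0 4 1
-3<0: swap(3,3), lo=4 mid=4 ⇒ -6 -5 -1 -3 3 -2 0 4 1
3>0: swap(4,6), hi=5 ⇒ -6 -5 -1 -3 0 -2 3 4 1
0=0: mid=5
-2<0: swap(4,5), lo=5 mid=6 ⇒ -6 -5 -1 -3 -2 0 3 4 1
done. lo=5 hi=5; a=-6 -5 -1 -3 -2 0 3 4 1

(5, 5)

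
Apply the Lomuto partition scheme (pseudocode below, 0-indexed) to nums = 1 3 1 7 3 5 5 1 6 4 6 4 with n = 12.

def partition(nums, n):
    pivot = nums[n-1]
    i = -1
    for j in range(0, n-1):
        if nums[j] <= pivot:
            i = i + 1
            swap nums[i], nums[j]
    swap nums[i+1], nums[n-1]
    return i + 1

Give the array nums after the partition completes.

1 3 1 3 1 4 4 7 6 5 6 5

pivot=4, i=-1
j=0: 1≤4, i=0, swap(0,0) ⇒ 1 3 1 7 3 5 5 1 6 4 6 4
j=1: 3≤4, i=1, swap(1,1) ⇒ 1 3 1 7 3 5 5 1 6 4 6 4
j=2: 1≤4, i=2, swap(2,2) ⇒ 1 3 1 7 3 5 5 1 6 4 6 4
j=3: 7>4, skip
j=4: 3≤4, i=3, swap(3,4) ⇒ 1 3 1 3 7 5 5 1 6 4 6 4
j=5: 5>4, skip
j=6: 5>4, skip
j=7: 1≤4, i=4, swap(4,7) ⇒ 1 3 1 3 1 5 5 7 6 4 6 4
j=8: 6>4, skip
j=9: 4≤4, i=5, swap(5,9) ⇒ 1 3 1 3 1 4 5 7 6 5 6 4
j=10: 6>4, skip
swap(6,11) ⇒ 1 3 1 3 1 4 4 7 6 5 6 5; return 6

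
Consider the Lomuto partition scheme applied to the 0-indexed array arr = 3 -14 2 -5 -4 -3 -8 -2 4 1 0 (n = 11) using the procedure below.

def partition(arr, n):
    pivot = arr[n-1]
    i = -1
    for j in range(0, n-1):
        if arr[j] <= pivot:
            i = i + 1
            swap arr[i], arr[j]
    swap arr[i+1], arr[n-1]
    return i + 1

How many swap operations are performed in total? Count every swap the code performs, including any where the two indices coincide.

7

pivot = arr[10] = 0; i = -1
j=0: arr[0]=3 > 0 → no swap
j=1: arr[1]=-14 ≤ 0 → i=0, swap arr[0],arr[1] → -14 3 2 -5 -4 -3 -8 -2 4 1 0
j=2: arr[2]=2 > 0 → no swap
j=3: arr[3]=-5 ≤ 0 → i=1, swap arr[1],arr[3] → -14 -5 2 3 -4 -3 -8 -2 4 1 0
j=4: arr[4]=-4 ≤ 0 → i=2, swap arr[2],arr[4] → -14 -5 -4 3 2 -3 -8 -2 4 1 0
j=5: arr[5]=-3 ≤ 0 → i=3, swap arr[3],arr[5] → -14 -5 -4 -3 2 3 -8 -2 4 1 0
j=6: arr[6]=-8 ≤ 0 → i=4, swap arr[4],arr[6] → -14 -5 -4 -3 -8 3 2 -2 4 1 0
j=7: arr[7]=-2 ≤ 0 → i=5, swap arr[5],arr[7] → -14 -5 -4 -3 -8 -2 2 3 4 1 0
j=8: arr[8]=4 > 0 → no swap
j=9: arr[9]=1 > 0 → no swap
final swap arr[6],arr[10] → -14 -5 -4 -3 -8 -2 0 3 4 1 2; return 6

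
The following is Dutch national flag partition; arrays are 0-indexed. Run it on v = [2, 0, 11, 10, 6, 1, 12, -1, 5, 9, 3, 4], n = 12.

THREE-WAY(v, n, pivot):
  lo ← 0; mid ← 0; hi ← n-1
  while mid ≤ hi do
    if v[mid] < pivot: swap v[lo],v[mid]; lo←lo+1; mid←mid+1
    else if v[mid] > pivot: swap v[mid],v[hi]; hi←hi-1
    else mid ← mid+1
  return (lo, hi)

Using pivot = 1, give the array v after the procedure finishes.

[-1, 0, 1, 6, 10, 12, 11, 5, 9, 3, 4, 2]

pivot = 1; lo=0, mid=0, hi=11
v[mid]=2>1: swap v[0],v[11]; hi=10 → [4, 0, 11, 10, 6, 1, 12, -1, 5, 9, 3, 2]
v[mid]=4>1: swap v[0],v[10]; hi=9 → [3, 0, 11, 10, 6, 1, 12, -1, 5, 9, 4, 2]
v[mid]=3>1: swap v[0],v[9]; hi=8 → [9, 0, 11, 10, 6, 1, 12, -1, 5, 3, 4, 2]
v[mid]=9>1: swap v[0],v[8]; hi=7 → [5, 0, 11, 10, 6, 1, 12, -1, 9, 3, 4, 2]
v[mid]=5>1: swap v[0],v[7]; hi=6 → [-1, 0, 11, 10, 6, 1, 12, 5, 9, 3, 4, 2]
v[mid]=-1<1: swap v[0],v[0]; lo=1,mid=1 → [-1, 0, 11, 10, 6, 1, 12, 5, 9, 3, 4, 2]
v[mid]=0<1: swap v[1],v[1]; lo=2,mid=2 → [-1, 0, 11, 10, 6, 1, 12, 5, 9, 3, 4, 2]
v[mid]=11>1: swap v[2],v[6]; hi=5 → [-1, 0, 12, 10, 6, 1, 11, 5, 9, 3, 4, 2]
v[mid]=12>1: swap v[2],v[5]; hi=4 → [-1, 0, 1, 10, 6, 12, 11, 5, 9, 3, 4, 2]
v[mid]=1=1: mid=3
v[mid]=10>1: swap v[3],v[4]; hi=3 → [-1, 0, 1, 6, 10, 12, 11, 5, 9, 3, 4, 2]
v[mid]=6>1: swap v[3],v[3]; hi=2 → [-1, 0, 1, 6, 10, 12, 11, 5, 9, 3, 4, 2]
end: lo=2, hi=2; v = [-1, 0, 1, 6, 10, 12, 11, 5, 9, 3, 4, 2]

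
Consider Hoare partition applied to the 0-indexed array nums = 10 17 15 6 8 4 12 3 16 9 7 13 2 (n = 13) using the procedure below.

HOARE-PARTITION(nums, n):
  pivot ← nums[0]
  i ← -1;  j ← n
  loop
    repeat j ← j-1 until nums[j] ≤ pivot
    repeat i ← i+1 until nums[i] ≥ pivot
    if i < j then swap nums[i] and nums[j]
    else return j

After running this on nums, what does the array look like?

pivot=10
j stops at 12 (2), i stops at 0 (10); swap ⇒ 2 17 15 6 8 4 12 3 16 9 7 13 10
j stops at 10 (7), i stops at 1 (17); swap ⇒ 2 7 15 6 8 4 12 3 16 9 17 13 10
j stops at 9 (9), i stops at 2 (15); swap ⇒ 2 7 9 6 8 4 12 3 16 15 17 13 10
j stops at 7 (3), i stops at 6 (12); swap ⇒ 2 7 9 6 8 4 3 12 16 15 17 13 10
j stops at 6, i stops at 7; i≥j ⇒ return 6. nums=2 7 9 6 8 4 3 12 16 15 17 13 10

2 7 9 6 8 4 3 12 16 15 17 13 10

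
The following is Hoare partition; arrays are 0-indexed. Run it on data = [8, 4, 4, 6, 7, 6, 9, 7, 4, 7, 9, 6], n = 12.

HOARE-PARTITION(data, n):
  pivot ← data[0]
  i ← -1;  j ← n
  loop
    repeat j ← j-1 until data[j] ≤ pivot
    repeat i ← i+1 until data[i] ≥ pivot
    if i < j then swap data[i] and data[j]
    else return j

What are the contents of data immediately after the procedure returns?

pivot = data[0] = 8; i = -1, j = 12
j→11 (data[11]=6≤8), i→0 (data[0]=8≥8); i<j, swap → [6, 4, 4, 6, 7, 6, 9, 7, 4, 7, 9, 8]
j→9 (data[9]=7≤8), i→6 (data[6]=9≥8); i<j, swap → [6, 4, 4, 6, 7, 6, 7, 7, 4, 9, 9, 8]
j→8, i→9; i≥j, return j=8. data = [6, 4, 4, 6, 7, 6, 7, 7, 4, 9, 9, 8]

[6, 4, 4, 6, 7, 6, 7, 7, 4, 9, 9, 8]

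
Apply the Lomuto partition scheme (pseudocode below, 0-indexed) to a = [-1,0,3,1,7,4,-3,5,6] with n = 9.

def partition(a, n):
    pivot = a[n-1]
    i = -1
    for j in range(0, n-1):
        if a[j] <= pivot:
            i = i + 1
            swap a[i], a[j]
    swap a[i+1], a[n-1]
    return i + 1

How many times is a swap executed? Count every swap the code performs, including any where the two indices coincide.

pivot = a[8] = 6; i = -1
j=0: a[0]=-1 ≤ 6 → i=0, swap a[0],a[0] (no change) → [-1,0,3,1,7,4,-3,5,6]
j=1: a[1]=0 ≤ 6 → i=1, swap a[1],a[1] (no change) → [-1,0,3,1,7,4,-3,5,6]
j=2: a[2]=3 ≤ 6 → i=2, swap a[2],a[2] (no change) → [-1,0,3,1,7,4,-3,5,6]
j=3: a[3]=1 ≤ 6 → i=3, swap a[3],a[3] (no change) → [-1,0,3,1,7,4,-3,5,6]
j=4: a[4]=7 > 6 → no swap
j=5: a[5]=4 ≤ 6 → i=4, swap a[4],a[5] → [-1,0,3,1,4,7,-3,5,6]
j=6: a[6]=-3 ≤ 6 → i=5, swap a[5],a[6] → [-1,0,3,1,4,-3,7,5,6]
j=7: a[7]=5 ≤ 6 → i=6, swap a[6],a[7] → [-1,0,3,1,4,-3,5,7,6]
final swap a[7],a[8] → [-1,0,3,1,4,-3,5,6,7]; return 7

8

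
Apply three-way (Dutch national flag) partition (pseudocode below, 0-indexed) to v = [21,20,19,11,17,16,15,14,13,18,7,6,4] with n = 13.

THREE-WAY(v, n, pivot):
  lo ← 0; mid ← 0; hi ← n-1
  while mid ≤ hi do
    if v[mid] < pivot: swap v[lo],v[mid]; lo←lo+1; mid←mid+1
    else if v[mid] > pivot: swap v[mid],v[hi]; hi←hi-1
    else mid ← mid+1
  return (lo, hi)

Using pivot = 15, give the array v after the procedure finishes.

lo=0 mid=0 hi=12
21>15: swap(0,12), hi=11 ⇒ [4,20,19,11,17,16,15,14,13,18,7,6,21]
4<15: swap(0,0), lo=1 mid=1 ⇒ [4,20,19,11,17,16,15,14,13,18,7,6,21]
20>15: swap(1,11), hi=10 ⇒ [4,6,19,11,17,16,15,14,13,18,7,20,21]
6<15: swap(1,1), lo=2 mid=2 ⇒ [4,6,19,11,17,16,15,14,13,18,7,20,21]
19>15: swap(2,10), hi=9 ⇒ [4,6,7,11,17,16,15,14,13,18,19,20,21]
7<15: swap(2,2), lo=3 mid=3 ⇒ [4,6,7,11,17,16,15,14,13,18,19,20,21]
11<15: swap(3,3), lo=4 mid=4 ⇒ [4,6,7,11,17,16,15,14,13,18,19,20,21]
17>15: swap(4,9), hi=8 ⇒ [4,6,7,11,18,16,15,14,13,17,19,20,21]
18>15: swap(4,8), hi=7 ⇒ [4,6,7,11,13,16,15,14,18,17,19,20,21]
13<15: swap(4,4), lo=5 mid=5 ⇒ [4,6,7,11,13,16,15,14,18,17,19,20,21]
16>15: swap(5,7), hi=6 ⇒ [4,6,7,11,13,14,15,16,18,17,19,20,21]
14<15: swap(5,5), lo=6 mid=6 ⇒ [4,6,7,11,13,14,15,16,18,17,19,20,21]
15=15: mid=7
done. lo=6 hi=6; v=[4,6,7,11,13,14,15,16,18,17,19,20,21]

[4,6,7,11,13,14,15,16,18,17,19,20,21]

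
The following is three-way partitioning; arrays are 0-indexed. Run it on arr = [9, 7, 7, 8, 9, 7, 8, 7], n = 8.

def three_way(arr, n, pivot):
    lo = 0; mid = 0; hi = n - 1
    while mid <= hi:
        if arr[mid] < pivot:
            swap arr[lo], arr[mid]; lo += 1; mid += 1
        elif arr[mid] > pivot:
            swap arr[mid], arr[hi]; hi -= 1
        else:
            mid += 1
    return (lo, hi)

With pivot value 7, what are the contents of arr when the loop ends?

pivot = 7; lo=0, mid=0, hi=7
arr[mid]=9>7: swap arr[0],arr[7]; hi=6 → [7, 7, 7, 8, 9, 7, 8, 9]
arr[mid]=7=7: mid=1
arr[mid]=7=7: mid=2
arr[mid]=7=7: mid=3
arr[mid]=8>7: swap arr[3],arr[6]; hi=5 → [7, 7, 7, 8, 9, 7, 8, 9]
arr[mid]=8>7: swap arr[3],arr[5]; hi=4 → [7, 7, 7, 7, 9, 8, 8, 9]
arr[mid]=7=7: mid=4
arr[mid]=9>7: swap arr[4],arr[4]; hi=3 → [7, 7, 7, 7, 9, 8, 8, 9]
end: lo=0, hi=3; arr = [7, 7, 7, 7, 9, 8, 8, 9]

[7, 7, 7, 7, 9, 8, 8, 9]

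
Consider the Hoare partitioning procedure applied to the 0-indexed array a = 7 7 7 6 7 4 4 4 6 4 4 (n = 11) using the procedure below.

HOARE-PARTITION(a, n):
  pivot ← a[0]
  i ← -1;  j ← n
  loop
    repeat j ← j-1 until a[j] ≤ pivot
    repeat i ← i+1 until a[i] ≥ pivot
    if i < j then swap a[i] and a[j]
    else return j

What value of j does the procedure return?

pivot = a[0] = 7; i = -1, j = 11
j→10 (a[10]=4≤7), i→0 (a[0]=7≥7); i<j, swap → 4 7 7 6 7 4 4 4 6 4 7
j→9 (a[9]=4≤7), i→1 (a[1]=7≥7); i<j, swap → 4 4 7 6 7 4 4 4 6 7 7
j→8 (a[8]=6≤7), i→2 (a[2]=7≥7); i<j, swap → 4 4 6 6 7 4 4 4 7 7 7
j→7 (a[7]=4≤7), i→4 (a[4]=7≥7); i<j, swap → 4 4 6 6 4 4 4 7 7 7 7
j→6, i→7; i≥j, return j=6. a = 4 4 6 6 4 4 4 7 7 7 7

6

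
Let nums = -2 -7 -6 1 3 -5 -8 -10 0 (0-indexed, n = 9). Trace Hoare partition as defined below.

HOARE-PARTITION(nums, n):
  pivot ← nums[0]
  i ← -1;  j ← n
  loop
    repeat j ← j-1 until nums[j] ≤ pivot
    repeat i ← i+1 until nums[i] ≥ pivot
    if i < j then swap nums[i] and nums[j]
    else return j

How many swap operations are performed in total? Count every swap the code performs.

pivot=-2
j stops at 7 (-10), i stops at 0 (-2); swap ⇒ -10 -7 -6 1 3 -5 -8 -2 0
j stops at 6 (-8), i stops at 3 (1); swap ⇒ -10 -7 -6 -8 3 -5 1 -2 0
j stops at 5 (-5), i stops at 4 (3); swap ⇒ -10 -7 -6 -8 -5 3 1 -2 0
j stops at 4, i stops at 5; i≥j ⇒ return 4. nums=-10 -7 -6 -8 -5 3 1 -2 0

3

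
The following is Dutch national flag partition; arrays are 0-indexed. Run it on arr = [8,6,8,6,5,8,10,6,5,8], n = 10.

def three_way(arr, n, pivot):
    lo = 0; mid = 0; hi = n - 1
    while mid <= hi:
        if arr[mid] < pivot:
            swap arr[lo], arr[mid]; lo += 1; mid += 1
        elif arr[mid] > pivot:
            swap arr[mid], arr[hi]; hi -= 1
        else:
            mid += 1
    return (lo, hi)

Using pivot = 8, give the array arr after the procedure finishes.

[6,6,5,6,5,8,8,8,8,10]

pivot = 8; lo=0, mid=0, hi=9
arr[mid]=8=8: mid=1
arr[mid]=6<8: swap arr[0],arr[1]; lo=1,mid=2 → [6,8,8,6,5,8,10,6,5,8]
arr[mid]=8=8: mid=3
arr[mid]=6<8: swap arr[1],arr[3]; lo=2,mid=4 → [6,6,8,8,5,8,10,6,5,8]
arr[mid]=5<8: swap arr[2],arr[4]; lo=3,mid=5 → [6,6,5,8,8,8,10,6,5,8]
arr[mid]=8=8: mid=6
arr[mid]=10>8: swap arr[6],arr[9]; hi=8 → [6,6,5,8,8,8,8,6,5,10]
arr[mid]=8=8: mid=7
arr[mid]=6<8: swap arr[3],arr[7]; lo=4,mid=8 → [6,6,5,6,8,8,8,8,5,10]
arr[mid]=5<8: swap arr[4],arr[8]; lo=5,mid=9 → [6,6,5,6,5,8,8,8,8,10]
end: lo=5, hi=8; arr = [6,6,5,6,5,8,8,8,8,10]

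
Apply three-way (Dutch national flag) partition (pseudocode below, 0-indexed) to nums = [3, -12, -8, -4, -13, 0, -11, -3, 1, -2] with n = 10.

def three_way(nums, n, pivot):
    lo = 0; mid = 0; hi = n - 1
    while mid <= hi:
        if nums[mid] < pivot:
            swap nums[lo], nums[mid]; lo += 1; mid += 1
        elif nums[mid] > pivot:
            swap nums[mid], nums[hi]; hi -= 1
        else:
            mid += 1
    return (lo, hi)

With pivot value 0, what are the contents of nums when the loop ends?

pivot = 0; lo=0, mid=0, hi=9
nums[mid]=3>0: swap nums[0],nums[9]; hi=8 → [-2, -12, -8, -4, -13, 0, -11, -3, 1, 3]
nums[mid]=-2<0: swap nums[0],nums[0]; lo=1,mid=1 → [-2, -12, -8, -4, -13, 0, -11, -3, 1, 3]
nums[mid]=-12<0: swap nums[1],nums[1]; lo=2,mid=2 → [-2, -12, -8, -4, -13, 0, -11, -3, 1, 3]
nums[mid]=-8<0: swap nums[2],nums[2]; lo=3,mid=3 → [-2, -12, -8, -4, -13, 0, -11, -3, 1, 3]
nums[mid]=-4<0: swap nums[3],nums[3]; lo=4,mid=4 → [-2, -12, -8, -4, -13, 0, -11, -3, 1, 3]
nums[mid]=-13<0: swap nums[4],nums[4]; lo=5,mid=5 → [-2, -12, -8, -4, -13, 0, -11, -3, 1, 3]
nums[mid]=0=0: mid=6
nums[mid]=-11<0: swap nums[5],nums[6]; lo=6,mid=7 → [-2, -12, -8, -4, -13, -11, 0, -3, 1, 3]
nums[mid]=-3<0: swap nums[6],nums[7]; lo=7,mid=8 → [-2, -12, -8, -4, -13, -11, -3, 0, 1, 3]
nums[mid]=1>0: swap nums[8],nums[8]; hi=7 → [-2, -12, -8, -4, -13, -11, -3, 0, 1, 3]
end: lo=7, hi=7; nums = [-2, -12, -8, -4, -13, -11, -3, 0, 1, 3]

[-2, -12, -8, -4, -13, -11, -3, 0, 1, 3]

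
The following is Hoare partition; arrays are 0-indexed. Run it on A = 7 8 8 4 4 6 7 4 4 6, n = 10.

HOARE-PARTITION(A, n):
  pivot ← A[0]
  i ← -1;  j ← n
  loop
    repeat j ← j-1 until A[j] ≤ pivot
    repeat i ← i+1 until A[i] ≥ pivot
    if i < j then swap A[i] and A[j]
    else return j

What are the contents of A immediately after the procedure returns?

6 4 4 4 4 6 7 8 8 7

pivot = A[0] = 7; i = -1, j = 10
j→9 (A[9]=6≤7), i→0 (A[0]=7≥7); i<j, swap → 6 8 8 4 4 6 7 4 4 7
j→8 (A[8]=4≤7), i→1 (A[1]=8≥7); i<j, swap → 6 4 8 4 4 6 7 4 8 7
j→7 (A[7]=4≤7), i→2 (A[2]=8≥7); i<j, swap → 6 4 4 4 4 6 7 8 8 7
j→6, i→6; i≥j, return j=6. A = 6 4 4 4 4 6 7 8 8 7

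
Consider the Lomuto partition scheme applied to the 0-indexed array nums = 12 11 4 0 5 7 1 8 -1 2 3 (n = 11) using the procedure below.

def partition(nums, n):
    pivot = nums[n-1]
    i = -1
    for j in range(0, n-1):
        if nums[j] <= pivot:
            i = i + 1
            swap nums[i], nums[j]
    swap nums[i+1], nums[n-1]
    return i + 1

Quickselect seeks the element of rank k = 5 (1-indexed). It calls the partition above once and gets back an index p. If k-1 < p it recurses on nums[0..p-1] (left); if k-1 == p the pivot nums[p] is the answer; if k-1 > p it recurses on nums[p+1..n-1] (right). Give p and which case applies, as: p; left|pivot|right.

4; pivot

pivot=3, i=-1
j=0: 12>3, skip
j=1: 11>3, skip
j=2: 4>3, skip
j=3: 0≤3, i=0, swap(0,3) ⇒ 0 11 4 12 5 7 1 8 -1 2 3
j=4: 5>3, skip
j=5: 7>3, skip
j=6: 1≤3, i=1, swap(1,6) ⇒ 0 1 4 12 5 7 11 8 -1 2 3
j=7: 8>3, skip
j=8: -1≤3, i=2, swap(2,8) ⇒ 0 1 -1 12 5 7 11 8 4 2 3
j=9: 2≤3, i=3, swap(3,9) ⇒ 0 1 -1 2 5 7 11 8 4 12 3
swap(4,10) ⇒ 0 1 -1 2 3 7 11 8 4 12 5; return 4
p = 4; k-1 = 4 == 4 ⇒ pivot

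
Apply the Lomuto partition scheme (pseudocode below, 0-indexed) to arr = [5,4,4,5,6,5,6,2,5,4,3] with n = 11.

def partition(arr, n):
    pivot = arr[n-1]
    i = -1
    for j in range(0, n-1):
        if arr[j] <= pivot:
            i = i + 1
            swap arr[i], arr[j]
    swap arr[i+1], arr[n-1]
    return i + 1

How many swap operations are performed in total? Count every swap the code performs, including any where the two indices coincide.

2

pivot = arr[10] = 3; i = -1
j=0: arr[0]=5 > 3 → no swap
j=1: arr[1]=4 > 3 → no swap
j=2: arr[2]=4 > 3 → no swap
j=3: arr[3]=5 > 3 → no swap
j=4: arr[4]=6 > 3 → no swap
j=5: arr[5]=5 > 3 → no swap
j=6: arr[6]=6 > 3 → no swap
j=7: arr[7]=2 ≤ 3 → i=0, swap arr[0],arr[7] → [2,4,4,5,6,5,6,5,5,4,3]
j=8: arr[8]=5 > 3 → no swap
j=9: arr[9]=4 > 3 → no swap
final swap arr[1],arr[10] → [2,3,4,5,6,5,6,5,5,4,4]; return 1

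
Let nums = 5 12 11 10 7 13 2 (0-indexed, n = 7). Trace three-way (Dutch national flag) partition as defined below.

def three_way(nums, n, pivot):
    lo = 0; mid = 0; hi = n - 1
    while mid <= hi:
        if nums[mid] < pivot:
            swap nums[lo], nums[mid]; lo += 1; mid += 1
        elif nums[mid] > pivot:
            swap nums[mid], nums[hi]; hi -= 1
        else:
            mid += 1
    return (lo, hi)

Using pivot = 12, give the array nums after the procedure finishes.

lo=0 mid=0 hi=6
5<12: swap(0,0), lo=1 mid=1 ⇒ 5 12 11 10 7 13 2
12=12: mid=2
11<12: swap(1,2), lo=2 mid=3 ⇒ 5 11 12 10 7 13 2
10<12: swap(2,3), lo=3 mid=4 ⇒ 5 11 10 12 7 13 2
7<12: swap(3,4), lo=4 mid=5 ⇒ 5 11 10 7 12 13 2
13>12: swap(5,6), hi=5 ⇒ 5 11 10 7 12 2 13
2<12: swap(4,5), lo=5 mid=6 ⇒ 5 11 10 7 2 12 13
done. lo=5 hi=5; nums=5 11 10 7 2 12 13

5 11 10 7 2 12 13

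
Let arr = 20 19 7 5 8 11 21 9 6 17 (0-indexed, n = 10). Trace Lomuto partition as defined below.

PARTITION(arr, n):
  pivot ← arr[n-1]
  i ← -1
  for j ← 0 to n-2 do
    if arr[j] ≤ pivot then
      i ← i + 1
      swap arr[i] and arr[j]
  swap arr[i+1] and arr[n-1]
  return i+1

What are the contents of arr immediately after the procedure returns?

7 5 8 11 9 6 17 20 19 21

pivot=17, i=-1
j=0: 20>17, skip
j=1: 19>17, skip
j=2: 7≤17, i=0, swap(0,2) ⇒ 7 19 20 5 8 11 21 9 6 17
j=3: 5≤17, i=1, swap(1,3) ⇒ 7 5 20 19 8 11 21 9 6 17
j=4: 8≤17, i=2, swap(2,4) ⇒ 7 5 8 19 20 11 21 9 6 17
j=5: 11≤17, i=3, swap(3,5) ⇒ 7 5 8 11 20 19 21 9 6 17
j=6: 21>17, skip
j=7: 9≤17, i=4, swap(4,7) ⇒ 7 5 8 11 9 19 21 20 6 17
j=8: 6≤17, i=5, swap(5,8) ⇒ 7 5 8 11 9 6 21 20 19 17
swap(6,9) ⇒ 7 5 8 11 9 6 17 20 19 21; return 6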